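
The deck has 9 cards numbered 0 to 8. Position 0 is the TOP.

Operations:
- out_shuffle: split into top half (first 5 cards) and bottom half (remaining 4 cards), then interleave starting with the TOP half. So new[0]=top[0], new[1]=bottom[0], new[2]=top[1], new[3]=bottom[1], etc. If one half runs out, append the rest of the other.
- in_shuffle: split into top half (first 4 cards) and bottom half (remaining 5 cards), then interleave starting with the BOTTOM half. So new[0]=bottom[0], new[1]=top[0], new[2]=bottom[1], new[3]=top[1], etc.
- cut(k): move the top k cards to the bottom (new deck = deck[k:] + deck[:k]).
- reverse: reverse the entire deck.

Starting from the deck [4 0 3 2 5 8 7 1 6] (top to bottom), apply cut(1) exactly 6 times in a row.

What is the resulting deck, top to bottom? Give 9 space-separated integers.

After op 1 (cut(1)): [0 3 2 5 8 7 1 6 4]
After op 2 (cut(1)): [3 2 5 8 7 1 6 4 0]
After op 3 (cut(1)): [2 5 8 7 1 6 4 0 3]
After op 4 (cut(1)): [5 8 7 1 6 4 0 3 2]
After op 5 (cut(1)): [8 7 1 6 4 0 3 2 5]
After op 6 (cut(1)): [7 1 6 4 0 3 2 5 8]

Answer: 7 1 6 4 0 3 2 5 8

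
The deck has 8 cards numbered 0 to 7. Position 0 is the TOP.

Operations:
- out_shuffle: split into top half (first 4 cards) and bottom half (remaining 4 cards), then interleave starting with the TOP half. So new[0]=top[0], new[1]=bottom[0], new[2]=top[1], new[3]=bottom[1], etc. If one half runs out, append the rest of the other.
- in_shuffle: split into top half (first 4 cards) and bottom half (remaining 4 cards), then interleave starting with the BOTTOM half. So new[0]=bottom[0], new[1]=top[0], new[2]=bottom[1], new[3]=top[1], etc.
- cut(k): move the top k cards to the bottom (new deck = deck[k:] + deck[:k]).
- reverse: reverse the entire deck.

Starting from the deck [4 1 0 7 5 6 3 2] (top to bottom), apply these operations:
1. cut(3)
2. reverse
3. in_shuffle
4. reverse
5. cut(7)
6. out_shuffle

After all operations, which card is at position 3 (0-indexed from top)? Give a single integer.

Answer: 1

Derivation:
After op 1 (cut(3)): [7 5 6 3 2 4 1 0]
After op 2 (reverse): [0 1 4 2 3 6 5 7]
After op 3 (in_shuffle): [3 0 6 1 5 4 7 2]
After op 4 (reverse): [2 7 4 5 1 6 0 3]
After op 5 (cut(7)): [3 2 7 4 5 1 6 0]
After op 6 (out_shuffle): [3 5 2 1 7 6 4 0]
Position 3: card 1.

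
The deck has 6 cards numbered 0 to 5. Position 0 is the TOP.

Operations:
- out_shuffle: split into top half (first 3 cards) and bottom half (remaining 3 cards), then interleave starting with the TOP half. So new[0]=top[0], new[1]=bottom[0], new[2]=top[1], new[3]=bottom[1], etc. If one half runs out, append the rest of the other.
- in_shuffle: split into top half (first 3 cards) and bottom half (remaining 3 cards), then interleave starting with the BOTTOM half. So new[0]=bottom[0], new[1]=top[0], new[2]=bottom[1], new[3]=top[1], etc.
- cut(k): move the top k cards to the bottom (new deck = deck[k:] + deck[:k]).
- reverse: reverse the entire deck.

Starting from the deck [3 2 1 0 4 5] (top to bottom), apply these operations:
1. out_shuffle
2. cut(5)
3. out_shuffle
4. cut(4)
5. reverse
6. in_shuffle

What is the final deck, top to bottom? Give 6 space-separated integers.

Answer: 5 4 1 3 0 2

Derivation:
After op 1 (out_shuffle): [3 0 2 4 1 5]
After op 2 (cut(5)): [5 3 0 2 4 1]
After op 3 (out_shuffle): [5 2 3 4 0 1]
After op 4 (cut(4)): [0 1 5 2 3 4]
After op 5 (reverse): [4 3 2 5 1 0]
After op 6 (in_shuffle): [5 4 1 3 0 2]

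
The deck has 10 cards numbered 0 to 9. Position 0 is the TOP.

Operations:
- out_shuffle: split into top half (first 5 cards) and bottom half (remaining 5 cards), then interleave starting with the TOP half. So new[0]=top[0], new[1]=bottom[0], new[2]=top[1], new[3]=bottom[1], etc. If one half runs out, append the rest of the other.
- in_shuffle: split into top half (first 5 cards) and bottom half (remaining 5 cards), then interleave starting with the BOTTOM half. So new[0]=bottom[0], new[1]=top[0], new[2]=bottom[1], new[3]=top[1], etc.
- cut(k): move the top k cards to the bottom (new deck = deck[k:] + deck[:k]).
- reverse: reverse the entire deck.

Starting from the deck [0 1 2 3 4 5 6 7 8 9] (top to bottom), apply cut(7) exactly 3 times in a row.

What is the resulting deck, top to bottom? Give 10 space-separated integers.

After op 1 (cut(7)): [7 8 9 0 1 2 3 4 5 6]
After op 2 (cut(7)): [4 5 6 7 8 9 0 1 2 3]
After op 3 (cut(7)): [1 2 3 4 5 6 7 8 9 0]

Answer: 1 2 3 4 5 6 7 8 9 0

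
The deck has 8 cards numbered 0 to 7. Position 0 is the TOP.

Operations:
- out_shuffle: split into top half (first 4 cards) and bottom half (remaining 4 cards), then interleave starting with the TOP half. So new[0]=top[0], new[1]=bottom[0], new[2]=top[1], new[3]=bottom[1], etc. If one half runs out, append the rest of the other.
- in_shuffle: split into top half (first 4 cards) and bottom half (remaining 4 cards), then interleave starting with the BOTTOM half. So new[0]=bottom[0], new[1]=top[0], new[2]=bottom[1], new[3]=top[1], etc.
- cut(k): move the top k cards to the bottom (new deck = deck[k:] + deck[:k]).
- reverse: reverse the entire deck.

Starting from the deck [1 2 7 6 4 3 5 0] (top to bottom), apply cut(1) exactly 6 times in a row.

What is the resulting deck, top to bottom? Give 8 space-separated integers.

After op 1 (cut(1)): [2 7 6 4 3 5 0 1]
After op 2 (cut(1)): [7 6 4 3 5 0 1 2]
After op 3 (cut(1)): [6 4 3 5 0 1 2 7]
After op 4 (cut(1)): [4 3 5 0 1 2 7 6]
After op 5 (cut(1)): [3 5 0 1 2 7 6 4]
After op 6 (cut(1)): [5 0 1 2 7 6 4 3]

Answer: 5 0 1 2 7 6 4 3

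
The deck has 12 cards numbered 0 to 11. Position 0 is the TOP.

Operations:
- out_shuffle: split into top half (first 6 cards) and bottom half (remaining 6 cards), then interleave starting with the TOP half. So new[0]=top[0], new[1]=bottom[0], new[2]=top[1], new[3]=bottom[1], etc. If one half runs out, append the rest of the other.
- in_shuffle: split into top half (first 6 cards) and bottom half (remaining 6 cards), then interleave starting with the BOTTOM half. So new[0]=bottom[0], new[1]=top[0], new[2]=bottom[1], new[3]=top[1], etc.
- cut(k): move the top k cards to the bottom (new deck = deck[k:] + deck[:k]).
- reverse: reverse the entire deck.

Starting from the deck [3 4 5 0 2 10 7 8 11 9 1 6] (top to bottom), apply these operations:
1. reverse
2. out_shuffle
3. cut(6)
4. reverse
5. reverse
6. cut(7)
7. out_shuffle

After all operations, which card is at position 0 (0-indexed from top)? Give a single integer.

Answer: 10

Derivation:
After op 1 (reverse): [6 1 9 11 8 7 10 2 0 5 4 3]
After op 2 (out_shuffle): [6 10 1 2 9 0 11 5 8 4 7 3]
After op 3 (cut(6)): [11 5 8 4 7 3 6 10 1 2 9 0]
After op 4 (reverse): [0 9 2 1 10 6 3 7 4 8 5 11]
After op 5 (reverse): [11 5 8 4 7 3 6 10 1 2 9 0]
After op 6 (cut(7)): [10 1 2 9 0 11 5 8 4 7 3 6]
After op 7 (out_shuffle): [10 5 1 8 2 4 9 7 0 3 11 6]
Position 0: card 10.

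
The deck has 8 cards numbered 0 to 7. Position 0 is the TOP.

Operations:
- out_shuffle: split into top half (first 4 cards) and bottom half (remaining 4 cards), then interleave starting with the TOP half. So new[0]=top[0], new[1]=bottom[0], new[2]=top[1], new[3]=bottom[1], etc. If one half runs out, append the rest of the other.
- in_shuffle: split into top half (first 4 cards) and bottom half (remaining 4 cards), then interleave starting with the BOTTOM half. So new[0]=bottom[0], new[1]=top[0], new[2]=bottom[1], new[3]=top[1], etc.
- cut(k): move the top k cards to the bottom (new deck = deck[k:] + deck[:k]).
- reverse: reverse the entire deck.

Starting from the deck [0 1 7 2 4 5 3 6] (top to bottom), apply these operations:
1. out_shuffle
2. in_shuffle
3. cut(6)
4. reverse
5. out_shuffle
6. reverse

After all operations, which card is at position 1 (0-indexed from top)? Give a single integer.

After op 1 (out_shuffle): [0 4 1 5 7 3 2 6]
After op 2 (in_shuffle): [7 0 3 4 2 1 6 5]
After op 3 (cut(6)): [6 5 7 0 3 4 2 1]
After op 4 (reverse): [1 2 4 3 0 7 5 6]
After op 5 (out_shuffle): [1 0 2 7 4 5 3 6]
After op 6 (reverse): [6 3 5 4 7 2 0 1]
Position 1: card 3.

Answer: 3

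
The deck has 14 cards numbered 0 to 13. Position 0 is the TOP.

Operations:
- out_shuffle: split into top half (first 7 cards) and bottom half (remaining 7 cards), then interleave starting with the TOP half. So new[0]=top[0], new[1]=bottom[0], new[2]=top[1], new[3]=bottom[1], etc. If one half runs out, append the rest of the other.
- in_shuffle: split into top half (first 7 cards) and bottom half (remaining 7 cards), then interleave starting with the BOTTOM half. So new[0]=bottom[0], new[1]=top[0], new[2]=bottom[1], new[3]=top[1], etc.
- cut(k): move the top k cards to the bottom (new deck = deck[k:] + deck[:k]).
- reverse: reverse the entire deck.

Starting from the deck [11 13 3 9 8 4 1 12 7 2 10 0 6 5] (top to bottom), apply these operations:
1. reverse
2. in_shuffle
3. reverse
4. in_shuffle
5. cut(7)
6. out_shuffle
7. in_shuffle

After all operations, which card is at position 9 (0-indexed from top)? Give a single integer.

Answer: 2

Derivation:
After op 1 (reverse): [5 6 0 10 2 7 12 1 4 8 9 3 13 11]
After op 2 (in_shuffle): [1 5 4 6 8 0 9 10 3 2 13 7 11 12]
After op 3 (reverse): [12 11 7 13 2 3 10 9 0 8 6 4 5 1]
After op 4 (in_shuffle): [9 12 0 11 8 7 6 13 4 2 5 3 1 10]
After op 5 (cut(7)): [13 4 2 5 3 1 10 9 12 0 11 8 7 6]
After op 6 (out_shuffle): [13 9 4 12 2 0 5 11 3 8 1 7 10 6]
After op 7 (in_shuffle): [11 13 3 9 8 4 1 12 7 2 10 0 6 5]
Position 9: card 2.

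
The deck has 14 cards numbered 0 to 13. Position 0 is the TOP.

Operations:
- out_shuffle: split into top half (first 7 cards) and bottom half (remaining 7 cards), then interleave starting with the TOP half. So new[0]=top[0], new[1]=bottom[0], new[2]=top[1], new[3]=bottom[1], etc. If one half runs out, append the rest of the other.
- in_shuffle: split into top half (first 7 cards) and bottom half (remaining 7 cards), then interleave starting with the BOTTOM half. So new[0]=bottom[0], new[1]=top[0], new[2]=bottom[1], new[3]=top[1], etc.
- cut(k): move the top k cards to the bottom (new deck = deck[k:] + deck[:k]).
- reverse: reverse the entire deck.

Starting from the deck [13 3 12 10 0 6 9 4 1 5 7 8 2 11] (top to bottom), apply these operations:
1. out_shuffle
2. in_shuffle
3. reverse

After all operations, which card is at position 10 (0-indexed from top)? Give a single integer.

After op 1 (out_shuffle): [13 4 3 1 12 5 10 7 0 8 6 2 9 11]
After op 2 (in_shuffle): [7 13 0 4 8 3 6 1 2 12 9 5 11 10]
After op 3 (reverse): [10 11 5 9 12 2 1 6 3 8 4 0 13 7]
Position 10: card 4.

Answer: 4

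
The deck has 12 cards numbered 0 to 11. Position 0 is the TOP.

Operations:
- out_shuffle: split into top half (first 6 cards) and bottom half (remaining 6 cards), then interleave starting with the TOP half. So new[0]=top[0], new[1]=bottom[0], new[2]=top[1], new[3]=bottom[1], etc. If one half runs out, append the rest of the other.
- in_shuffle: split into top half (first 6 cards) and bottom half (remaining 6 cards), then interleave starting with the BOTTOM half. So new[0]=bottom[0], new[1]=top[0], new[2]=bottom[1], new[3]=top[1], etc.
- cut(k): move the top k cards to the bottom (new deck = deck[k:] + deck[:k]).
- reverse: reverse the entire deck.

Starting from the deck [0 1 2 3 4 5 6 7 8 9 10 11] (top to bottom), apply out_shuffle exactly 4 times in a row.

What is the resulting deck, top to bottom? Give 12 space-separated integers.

Answer: 0 9 7 5 3 1 10 8 6 4 2 11

Derivation:
After op 1 (out_shuffle): [0 6 1 7 2 8 3 9 4 10 5 11]
After op 2 (out_shuffle): [0 3 6 9 1 4 7 10 2 5 8 11]
After op 3 (out_shuffle): [0 7 3 10 6 2 9 5 1 8 4 11]
After op 4 (out_shuffle): [0 9 7 5 3 1 10 8 6 4 2 11]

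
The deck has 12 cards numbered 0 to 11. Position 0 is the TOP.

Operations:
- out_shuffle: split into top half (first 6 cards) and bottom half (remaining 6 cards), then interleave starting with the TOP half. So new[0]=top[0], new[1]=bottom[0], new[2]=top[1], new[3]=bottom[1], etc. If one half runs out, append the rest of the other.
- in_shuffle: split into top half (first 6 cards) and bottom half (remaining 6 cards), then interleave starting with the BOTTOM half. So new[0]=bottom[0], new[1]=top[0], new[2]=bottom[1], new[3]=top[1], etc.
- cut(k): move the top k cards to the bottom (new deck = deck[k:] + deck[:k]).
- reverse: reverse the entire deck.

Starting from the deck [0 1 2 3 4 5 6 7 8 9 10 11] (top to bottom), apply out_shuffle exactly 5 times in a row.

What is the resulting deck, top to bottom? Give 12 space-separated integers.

Answer: 0 10 9 8 7 6 5 4 3 2 1 11

Derivation:
After op 1 (out_shuffle): [0 6 1 7 2 8 3 9 4 10 5 11]
After op 2 (out_shuffle): [0 3 6 9 1 4 7 10 2 5 8 11]
After op 3 (out_shuffle): [0 7 3 10 6 2 9 5 1 8 4 11]
After op 4 (out_shuffle): [0 9 7 5 3 1 10 8 6 4 2 11]
After op 5 (out_shuffle): [0 10 9 8 7 6 5 4 3 2 1 11]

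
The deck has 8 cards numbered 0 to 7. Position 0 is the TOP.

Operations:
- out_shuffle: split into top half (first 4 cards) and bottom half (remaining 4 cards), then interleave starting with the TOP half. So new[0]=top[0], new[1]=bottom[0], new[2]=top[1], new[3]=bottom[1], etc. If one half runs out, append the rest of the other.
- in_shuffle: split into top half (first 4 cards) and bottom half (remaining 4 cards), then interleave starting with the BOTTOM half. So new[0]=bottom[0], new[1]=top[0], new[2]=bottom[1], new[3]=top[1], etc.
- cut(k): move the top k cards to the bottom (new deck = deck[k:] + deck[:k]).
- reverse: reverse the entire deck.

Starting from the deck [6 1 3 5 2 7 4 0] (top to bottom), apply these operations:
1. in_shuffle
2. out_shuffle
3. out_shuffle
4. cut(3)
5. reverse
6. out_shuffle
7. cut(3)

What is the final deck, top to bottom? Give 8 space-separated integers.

Answer: 1 2 6 5 0 4 3 7

Derivation:
After op 1 (in_shuffle): [2 6 7 1 4 3 0 5]
After op 2 (out_shuffle): [2 4 6 3 7 0 1 5]
After op 3 (out_shuffle): [2 7 4 0 6 1 3 5]
After op 4 (cut(3)): [0 6 1 3 5 2 7 4]
After op 5 (reverse): [4 7 2 5 3 1 6 0]
After op 6 (out_shuffle): [4 3 7 1 2 6 5 0]
After op 7 (cut(3)): [1 2 6 5 0 4 3 7]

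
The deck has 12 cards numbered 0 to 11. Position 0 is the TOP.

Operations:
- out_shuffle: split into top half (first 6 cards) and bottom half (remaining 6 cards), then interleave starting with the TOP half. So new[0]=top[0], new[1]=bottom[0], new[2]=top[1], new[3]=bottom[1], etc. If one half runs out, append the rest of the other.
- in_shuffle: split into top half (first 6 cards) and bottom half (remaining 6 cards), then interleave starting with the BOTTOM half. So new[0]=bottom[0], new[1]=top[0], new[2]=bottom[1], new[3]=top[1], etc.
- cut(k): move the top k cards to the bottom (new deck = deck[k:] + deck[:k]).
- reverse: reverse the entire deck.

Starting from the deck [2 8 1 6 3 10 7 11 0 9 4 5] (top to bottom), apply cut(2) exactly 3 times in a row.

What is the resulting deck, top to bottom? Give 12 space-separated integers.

After op 1 (cut(2)): [1 6 3 10 7 11 0 9 4 5 2 8]
After op 2 (cut(2)): [3 10 7 11 0 9 4 5 2 8 1 6]
After op 3 (cut(2)): [7 11 0 9 4 5 2 8 1 6 3 10]

Answer: 7 11 0 9 4 5 2 8 1 6 3 10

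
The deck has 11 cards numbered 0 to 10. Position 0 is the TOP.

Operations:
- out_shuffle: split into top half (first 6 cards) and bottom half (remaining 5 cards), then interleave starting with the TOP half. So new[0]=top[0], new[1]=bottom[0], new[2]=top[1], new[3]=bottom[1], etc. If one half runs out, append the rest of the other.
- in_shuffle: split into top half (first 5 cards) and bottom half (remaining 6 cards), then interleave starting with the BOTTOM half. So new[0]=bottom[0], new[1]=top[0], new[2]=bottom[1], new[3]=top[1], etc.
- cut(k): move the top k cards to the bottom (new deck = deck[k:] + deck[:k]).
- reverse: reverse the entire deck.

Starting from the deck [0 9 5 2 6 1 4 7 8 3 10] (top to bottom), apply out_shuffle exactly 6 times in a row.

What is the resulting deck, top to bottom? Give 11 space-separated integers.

Answer: 0 1 10 6 3 2 8 5 7 9 4

Derivation:
After op 1 (out_shuffle): [0 4 9 7 5 8 2 3 6 10 1]
After op 2 (out_shuffle): [0 2 4 3 9 6 7 10 5 1 8]
After op 3 (out_shuffle): [0 7 2 10 4 5 3 1 9 8 6]
After op 4 (out_shuffle): [0 3 7 1 2 9 10 8 4 6 5]
After op 5 (out_shuffle): [0 10 3 8 7 4 1 6 2 5 9]
After op 6 (out_shuffle): [0 1 10 6 3 2 8 5 7 9 4]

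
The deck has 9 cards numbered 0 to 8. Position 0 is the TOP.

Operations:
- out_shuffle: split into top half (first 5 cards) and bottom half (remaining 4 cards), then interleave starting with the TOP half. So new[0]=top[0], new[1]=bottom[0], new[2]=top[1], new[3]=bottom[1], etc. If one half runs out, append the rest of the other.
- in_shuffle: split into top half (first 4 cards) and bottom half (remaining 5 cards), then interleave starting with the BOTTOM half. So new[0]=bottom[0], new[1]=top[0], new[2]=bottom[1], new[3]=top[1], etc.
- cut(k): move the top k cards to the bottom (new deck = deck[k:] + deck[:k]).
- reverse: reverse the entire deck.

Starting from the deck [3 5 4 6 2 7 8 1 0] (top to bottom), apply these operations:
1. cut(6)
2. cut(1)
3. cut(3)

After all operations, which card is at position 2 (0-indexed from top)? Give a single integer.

After op 1 (cut(6)): [8 1 0 3 5 4 6 2 7]
After op 2 (cut(1)): [1 0 3 5 4 6 2 7 8]
After op 3 (cut(3)): [5 4 6 2 7 8 1 0 3]
Position 2: card 6.

Answer: 6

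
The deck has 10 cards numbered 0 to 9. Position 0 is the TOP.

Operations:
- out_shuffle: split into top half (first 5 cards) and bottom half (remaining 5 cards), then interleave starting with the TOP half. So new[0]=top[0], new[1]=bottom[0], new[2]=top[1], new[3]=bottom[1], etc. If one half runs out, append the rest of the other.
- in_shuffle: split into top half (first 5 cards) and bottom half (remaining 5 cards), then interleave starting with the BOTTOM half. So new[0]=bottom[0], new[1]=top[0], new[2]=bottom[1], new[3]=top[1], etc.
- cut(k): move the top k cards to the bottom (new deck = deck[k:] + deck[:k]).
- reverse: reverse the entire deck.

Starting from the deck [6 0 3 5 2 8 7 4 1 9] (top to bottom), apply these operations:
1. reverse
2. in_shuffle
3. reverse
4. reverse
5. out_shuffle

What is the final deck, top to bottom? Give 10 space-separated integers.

Answer: 2 4 9 0 5 7 1 6 3 8

Derivation:
After op 1 (reverse): [9 1 4 7 8 2 5 3 0 6]
After op 2 (in_shuffle): [2 9 5 1 3 4 0 7 6 8]
After op 3 (reverse): [8 6 7 0 4 3 1 5 9 2]
After op 4 (reverse): [2 9 5 1 3 4 0 7 6 8]
After op 5 (out_shuffle): [2 4 9 0 5 7 1 6 3 8]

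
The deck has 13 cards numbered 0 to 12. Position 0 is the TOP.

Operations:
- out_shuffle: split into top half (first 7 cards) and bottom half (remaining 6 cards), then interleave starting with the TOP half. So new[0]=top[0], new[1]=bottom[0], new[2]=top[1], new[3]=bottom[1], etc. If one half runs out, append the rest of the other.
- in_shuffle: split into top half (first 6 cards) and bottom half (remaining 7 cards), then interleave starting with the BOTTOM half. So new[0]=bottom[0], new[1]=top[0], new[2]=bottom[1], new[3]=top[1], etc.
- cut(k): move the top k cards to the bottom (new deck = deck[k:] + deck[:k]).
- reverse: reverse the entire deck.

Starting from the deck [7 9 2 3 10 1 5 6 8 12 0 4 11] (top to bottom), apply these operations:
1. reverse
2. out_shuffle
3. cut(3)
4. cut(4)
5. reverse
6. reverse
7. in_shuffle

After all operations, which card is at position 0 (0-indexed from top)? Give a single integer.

Answer: 11

Derivation:
After op 1 (reverse): [11 4 0 12 8 6 5 1 10 3 2 9 7]
After op 2 (out_shuffle): [11 1 4 10 0 3 12 2 8 9 6 7 5]
After op 3 (cut(3)): [10 0 3 12 2 8 9 6 7 5 11 1 4]
After op 4 (cut(4)): [2 8 9 6 7 5 11 1 4 10 0 3 12]
After op 5 (reverse): [12 3 0 10 4 1 11 5 7 6 9 8 2]
After op 6 (reverse): [2 8 9 6 7 5 11 1 4 10 0 3 12]
After op 7 (in_shuffle): [11 2 1 8 4 9 10 6 0 7 3 5 12]
Position 0: card 11.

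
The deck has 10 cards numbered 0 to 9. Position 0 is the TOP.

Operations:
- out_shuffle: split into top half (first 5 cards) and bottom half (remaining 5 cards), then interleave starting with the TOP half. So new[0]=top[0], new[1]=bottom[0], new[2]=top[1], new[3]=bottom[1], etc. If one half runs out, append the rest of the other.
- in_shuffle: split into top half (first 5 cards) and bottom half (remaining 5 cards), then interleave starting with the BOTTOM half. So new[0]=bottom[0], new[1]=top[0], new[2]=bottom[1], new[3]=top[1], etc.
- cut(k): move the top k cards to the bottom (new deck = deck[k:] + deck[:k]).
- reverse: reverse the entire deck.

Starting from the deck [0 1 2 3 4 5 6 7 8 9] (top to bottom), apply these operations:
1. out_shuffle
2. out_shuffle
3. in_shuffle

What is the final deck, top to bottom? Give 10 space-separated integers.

After op 1 (out_shuffle): [0 5 1 6 2 7 3 8 4 9]
After op 2 (out_shuffle): [0 7 5 3 1 8 6 4 2 9]
After op 3 (in_shuffle): [8 0 6 7 4 5 2 3 9 1]

Answer: 8 0 6 7 4 5 2 3 9 1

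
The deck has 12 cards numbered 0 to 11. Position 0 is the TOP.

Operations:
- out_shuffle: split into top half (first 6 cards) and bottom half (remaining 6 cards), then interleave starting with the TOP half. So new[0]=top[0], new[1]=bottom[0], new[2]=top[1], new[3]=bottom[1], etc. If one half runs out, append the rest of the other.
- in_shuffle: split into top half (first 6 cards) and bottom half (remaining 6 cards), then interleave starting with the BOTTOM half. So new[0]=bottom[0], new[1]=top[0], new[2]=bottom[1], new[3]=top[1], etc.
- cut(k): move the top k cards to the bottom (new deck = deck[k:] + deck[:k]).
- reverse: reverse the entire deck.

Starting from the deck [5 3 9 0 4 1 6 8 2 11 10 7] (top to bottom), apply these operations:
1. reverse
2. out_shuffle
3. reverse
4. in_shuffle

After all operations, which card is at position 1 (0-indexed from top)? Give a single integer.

Answer: 5

Derivation:
After op 1 (reverse): [7 10 11 2 8 6 1 4 0 9 3 5]
After op 2 (out_shuffle): [7 1 10 4 11 0 2 9 8 3 6 5]
After op 3 (reverse): [5 6 3 8 9 2 0 11 4 10 1 7]
After op 4 (in_shuffle): [0 5 11 6 4 3 10 8 1 9 7 2]
Position 1: card 5.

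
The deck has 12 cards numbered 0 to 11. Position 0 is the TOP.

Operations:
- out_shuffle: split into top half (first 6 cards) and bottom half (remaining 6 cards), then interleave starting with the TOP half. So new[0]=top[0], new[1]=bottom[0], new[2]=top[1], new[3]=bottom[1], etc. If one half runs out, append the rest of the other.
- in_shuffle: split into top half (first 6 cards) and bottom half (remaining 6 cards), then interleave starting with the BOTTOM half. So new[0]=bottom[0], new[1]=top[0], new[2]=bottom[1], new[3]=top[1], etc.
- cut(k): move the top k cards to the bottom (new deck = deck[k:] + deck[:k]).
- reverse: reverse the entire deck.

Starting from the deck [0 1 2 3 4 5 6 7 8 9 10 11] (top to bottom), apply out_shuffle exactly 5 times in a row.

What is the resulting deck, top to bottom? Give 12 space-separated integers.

After op 1 (out_shuffle): [0 6 1 7 2 8 3 9 4 10 5 11]
After op 2 (out_shuffle): [0 3 6 9 1 4 7 10 2 5 8 11]
After op 3 (out_shuffle): [0 7 3 10 6 2 9 5 1 8 4 11]
After op 4 (out_shuffle): [0 9 7 5 3 1 10 8 6 4 2 11]
After op 5 (out_shuffle): [0 10 9 8 7 6 5 4 3 2 1 11]

Answer: 0 10 9 8 7 6 5 4 3 2 1 11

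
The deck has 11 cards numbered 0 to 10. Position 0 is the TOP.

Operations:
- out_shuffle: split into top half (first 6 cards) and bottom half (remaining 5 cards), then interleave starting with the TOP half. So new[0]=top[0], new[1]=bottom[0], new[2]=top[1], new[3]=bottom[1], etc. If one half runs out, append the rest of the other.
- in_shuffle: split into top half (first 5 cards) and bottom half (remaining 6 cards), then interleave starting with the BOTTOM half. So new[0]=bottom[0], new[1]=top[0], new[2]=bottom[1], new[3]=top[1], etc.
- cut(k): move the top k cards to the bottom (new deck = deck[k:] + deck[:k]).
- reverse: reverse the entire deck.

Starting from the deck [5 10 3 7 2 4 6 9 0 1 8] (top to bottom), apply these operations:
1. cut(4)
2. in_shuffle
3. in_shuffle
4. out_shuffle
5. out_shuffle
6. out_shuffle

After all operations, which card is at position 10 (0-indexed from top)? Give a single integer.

After op 1 (cut(4)): [2 4 6 9 0 1 8 5 10 3 7]
After op 2 (in_shuffle): [1 2 8 4 5 6 10 9 3 0 7]
After op 3 (in_shuffle): [6 1 10 2 9 8 3 4 0 5 7]
After op 4 (out_shuffle): [6 3 1 4 10 0 2 5 9 7 8]
After op 5 (out_shuffle): [6 2 3 5 1 9 4 7 10 8 0]
After op 6 (out_shuffle): [6 4 2 7 3 10 5 8 1 0 9]
Position 10: card 9.

Answer: 9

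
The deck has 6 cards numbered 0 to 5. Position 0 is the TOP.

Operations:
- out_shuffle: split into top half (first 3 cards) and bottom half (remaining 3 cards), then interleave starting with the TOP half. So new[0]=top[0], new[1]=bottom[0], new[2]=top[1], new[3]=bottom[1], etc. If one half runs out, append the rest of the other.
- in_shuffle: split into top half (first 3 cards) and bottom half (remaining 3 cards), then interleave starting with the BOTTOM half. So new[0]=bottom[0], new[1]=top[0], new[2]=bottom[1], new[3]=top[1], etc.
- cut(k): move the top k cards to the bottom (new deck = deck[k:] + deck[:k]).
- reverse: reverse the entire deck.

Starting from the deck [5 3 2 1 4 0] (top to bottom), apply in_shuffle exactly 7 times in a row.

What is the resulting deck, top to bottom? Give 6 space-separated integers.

After op 1 (in_shuffle): [1 5 4 3 0 2]
After op 2 (in_shuffle): [3 1 0 5 2 4]
After op 3 (in_shuffle): [5 3 2 1 4 0]
After op 4 (in_shuffle): [1 5 4 3 0 2]
After op 5 (in_shuffle): [3 1 0 5 2 4]
After op 6 (in_shuffle): [5 3 2 1 4 0]
After op 7 (in_shuffle): [1 5 4 3 0 2]

Answer: 1 5 4 3 0 2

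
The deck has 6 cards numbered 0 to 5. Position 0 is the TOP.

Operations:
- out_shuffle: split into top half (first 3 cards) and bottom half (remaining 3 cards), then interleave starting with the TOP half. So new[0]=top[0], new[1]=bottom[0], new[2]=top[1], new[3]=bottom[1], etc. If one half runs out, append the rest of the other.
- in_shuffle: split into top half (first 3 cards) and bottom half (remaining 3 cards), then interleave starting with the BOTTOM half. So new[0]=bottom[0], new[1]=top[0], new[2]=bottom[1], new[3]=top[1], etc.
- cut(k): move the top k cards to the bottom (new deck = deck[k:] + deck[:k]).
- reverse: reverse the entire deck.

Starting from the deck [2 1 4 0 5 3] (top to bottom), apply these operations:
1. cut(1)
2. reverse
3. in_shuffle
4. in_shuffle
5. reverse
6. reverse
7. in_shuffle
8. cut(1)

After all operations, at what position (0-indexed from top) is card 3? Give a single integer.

After op 1 (cut(1)): [1 4 0 5 3 2]
After op 2 (reverse): [2 3 5 0 4 1]
After op 3 (in_shuffle): [0 2 4 3 1 5]
After op 4 (in_shuffle): [3 0 1 2 5 4]
After op 5 (reverse): [4 5 2 1 0 3]
After op 6 (reverse): [3 0 1 2 5 4]
After op 7 (in_shuffle): [2 3 5 0 4 1]
After op 8 (cut(1)): [3 5 0 4 1 2]
Card 3 is at position 0.

Answer: 0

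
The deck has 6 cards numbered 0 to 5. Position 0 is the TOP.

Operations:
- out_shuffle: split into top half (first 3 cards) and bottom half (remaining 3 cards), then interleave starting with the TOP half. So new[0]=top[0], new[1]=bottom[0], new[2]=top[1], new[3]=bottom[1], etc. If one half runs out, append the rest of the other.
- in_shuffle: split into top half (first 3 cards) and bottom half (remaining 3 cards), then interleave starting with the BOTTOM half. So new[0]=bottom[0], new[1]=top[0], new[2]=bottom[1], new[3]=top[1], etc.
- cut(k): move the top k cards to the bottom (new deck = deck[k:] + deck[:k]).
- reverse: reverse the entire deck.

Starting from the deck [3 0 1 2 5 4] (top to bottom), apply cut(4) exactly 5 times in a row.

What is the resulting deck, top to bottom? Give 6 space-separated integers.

Answer: 1 2 5 4 3 0

Derivation:
After op 1 (cut(4)): [5 4 3 0 1 2]
After op 2 (cut(4)): [1 2 5 4 3 0]
After op 3 (cut(4)): [3 0 1 2 5 4]
After op 4 (cut(4)): [5 4 3 0 1 2]
After op 5 (cut(4)): [1 2 5 4 3 0]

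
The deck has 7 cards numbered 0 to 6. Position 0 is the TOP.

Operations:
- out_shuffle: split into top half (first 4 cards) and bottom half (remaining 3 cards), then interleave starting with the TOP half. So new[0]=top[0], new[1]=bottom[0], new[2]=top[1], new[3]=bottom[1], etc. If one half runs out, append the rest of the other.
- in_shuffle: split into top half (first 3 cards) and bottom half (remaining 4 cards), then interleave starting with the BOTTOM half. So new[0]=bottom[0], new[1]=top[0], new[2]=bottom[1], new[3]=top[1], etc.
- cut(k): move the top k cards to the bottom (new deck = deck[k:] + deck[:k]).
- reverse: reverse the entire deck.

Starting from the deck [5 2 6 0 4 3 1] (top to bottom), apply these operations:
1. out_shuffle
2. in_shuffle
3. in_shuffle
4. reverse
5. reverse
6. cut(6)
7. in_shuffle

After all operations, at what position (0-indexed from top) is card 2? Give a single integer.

After op 1 (out_shuffle): [5 4 2 3 6 1 0]
After op 2 (in_shuffle): [3 5 6 4 1 2 0]
After op 3 (in_shuffle): [4 3 1 5 2 6 0]
After op 4 (reverse): [0 6 2 5 1 3 4]
After op 5 (reverse): [4 3 1 5 2 6 0]
After op 6 (cut(6)): [0 4 3 1 5 2 6]
After op 7 (in_shuffle): [1 0 5 4 2 3 6]
Card 2 is at position 4.

Answer: 4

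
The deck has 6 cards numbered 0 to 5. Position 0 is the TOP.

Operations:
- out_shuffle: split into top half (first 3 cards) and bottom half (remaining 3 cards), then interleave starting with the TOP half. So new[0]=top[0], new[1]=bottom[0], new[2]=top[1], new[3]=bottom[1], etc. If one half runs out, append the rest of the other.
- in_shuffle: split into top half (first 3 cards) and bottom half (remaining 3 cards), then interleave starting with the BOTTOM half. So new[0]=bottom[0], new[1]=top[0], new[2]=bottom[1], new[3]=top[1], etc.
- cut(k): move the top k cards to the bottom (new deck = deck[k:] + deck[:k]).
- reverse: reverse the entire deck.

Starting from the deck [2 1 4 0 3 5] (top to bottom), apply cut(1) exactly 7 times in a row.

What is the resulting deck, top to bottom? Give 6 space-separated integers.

Answer: 1 4 0 3 5 2

Derivation:
After op 1 (cut(1)): [1 4 0 3 5 2]
After op 2 (cut(1)): [4 0 3 5 2 1]
After op 3 (cut(1)): [0 3 5 2 1 4]
After op 4 (cut(1)): [3 5 2 1 4 0]
After op 5 (cut(1)): [5 2 1 4 0 3]
After op 6 (cut(1)): [2 1 4 0 3 5]
After op 7 (cut(1)): [1 4 0 3 5 2]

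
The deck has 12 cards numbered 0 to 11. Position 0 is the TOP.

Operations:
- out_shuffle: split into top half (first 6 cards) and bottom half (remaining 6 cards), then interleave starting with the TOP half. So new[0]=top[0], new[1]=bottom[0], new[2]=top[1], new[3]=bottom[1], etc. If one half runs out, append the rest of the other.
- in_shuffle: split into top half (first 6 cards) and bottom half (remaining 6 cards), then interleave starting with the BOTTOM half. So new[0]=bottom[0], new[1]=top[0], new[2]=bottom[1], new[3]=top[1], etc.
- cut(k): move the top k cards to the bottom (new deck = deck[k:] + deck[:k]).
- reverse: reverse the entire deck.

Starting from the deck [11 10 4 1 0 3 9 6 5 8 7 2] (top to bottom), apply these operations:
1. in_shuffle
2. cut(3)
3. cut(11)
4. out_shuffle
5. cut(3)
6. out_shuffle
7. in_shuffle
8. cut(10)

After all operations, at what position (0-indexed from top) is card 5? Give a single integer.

After op 1 (in_shuffle): [9 11 6 10 5 4 8 1 7 0 2 3]
After op 2 (cut(3)): [10 5 4 8 1 7 0 2 3 9 11 6]
After op 3 (cut(11)): [6 10 5 4 8 1 7 0 2 3 9 11]
After op 4 (out_shuffle): [6 7 10 0 5 2 4 3 8 9 1 11]
After op 5 (cut(3)): [0 5 2 4 3 8 9 1 11 6 7 10]
After op 6 (out_shuffle): [0 9 5 1 2 11 4 6 3 7 8 10]
After op 7 (in_shuffle): [4 0 6 9 3 5 7 1 8 2 10 11]
After op 8 (cut(10)): [10 11 4 0 6 9 3 5 7 1 8 2]
Card 5 is at position 7.

Answer: 7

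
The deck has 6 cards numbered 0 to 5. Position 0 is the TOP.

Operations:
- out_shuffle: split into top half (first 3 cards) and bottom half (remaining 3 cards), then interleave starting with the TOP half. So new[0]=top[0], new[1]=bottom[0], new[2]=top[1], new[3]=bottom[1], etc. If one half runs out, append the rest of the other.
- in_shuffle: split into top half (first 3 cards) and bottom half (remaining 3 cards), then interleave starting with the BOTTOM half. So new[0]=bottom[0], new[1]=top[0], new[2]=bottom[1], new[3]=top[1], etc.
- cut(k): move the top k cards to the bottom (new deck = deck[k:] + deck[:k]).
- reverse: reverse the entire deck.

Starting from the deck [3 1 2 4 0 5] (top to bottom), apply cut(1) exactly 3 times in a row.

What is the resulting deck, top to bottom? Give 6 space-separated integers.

After op 1 (cut(1)): [1 2 4 0 5 3]
After op 2 (cut(1)): [2 4 0 5 3 1]
After op 3 (cut(1)): [4 0 5 3 1 2]

Answer: 4 0 5 3 1 2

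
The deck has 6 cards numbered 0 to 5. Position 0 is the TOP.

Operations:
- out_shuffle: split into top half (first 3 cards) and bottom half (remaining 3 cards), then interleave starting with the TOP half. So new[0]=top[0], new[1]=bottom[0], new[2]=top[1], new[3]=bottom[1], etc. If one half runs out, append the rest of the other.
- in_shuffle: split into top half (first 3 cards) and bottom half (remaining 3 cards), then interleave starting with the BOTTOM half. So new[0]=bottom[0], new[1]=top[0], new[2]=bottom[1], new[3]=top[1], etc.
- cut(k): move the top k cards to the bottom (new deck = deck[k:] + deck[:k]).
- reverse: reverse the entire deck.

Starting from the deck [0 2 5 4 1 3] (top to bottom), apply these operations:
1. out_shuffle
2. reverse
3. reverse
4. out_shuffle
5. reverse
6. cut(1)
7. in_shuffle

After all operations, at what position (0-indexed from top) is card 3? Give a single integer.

Answer: 4

Derivation:
After op 1 (out_shuffle): [0 4 2 1 5 3]
After op 2 (reverse): [3 5 1 2 4 0]
After op 3 (reverse): [0 4 2 1 5 3]
After op 4 (out_shuffle): [0 1 4 5 2 3]
After op 5 (reverse): [3 2 5 4 1 0]
After op 6 (cut(1)): [2 5 4 1 0 3]
After op 7 (in_shuffle): [1 2 0 5 3 4]
Card 3 is at position 4.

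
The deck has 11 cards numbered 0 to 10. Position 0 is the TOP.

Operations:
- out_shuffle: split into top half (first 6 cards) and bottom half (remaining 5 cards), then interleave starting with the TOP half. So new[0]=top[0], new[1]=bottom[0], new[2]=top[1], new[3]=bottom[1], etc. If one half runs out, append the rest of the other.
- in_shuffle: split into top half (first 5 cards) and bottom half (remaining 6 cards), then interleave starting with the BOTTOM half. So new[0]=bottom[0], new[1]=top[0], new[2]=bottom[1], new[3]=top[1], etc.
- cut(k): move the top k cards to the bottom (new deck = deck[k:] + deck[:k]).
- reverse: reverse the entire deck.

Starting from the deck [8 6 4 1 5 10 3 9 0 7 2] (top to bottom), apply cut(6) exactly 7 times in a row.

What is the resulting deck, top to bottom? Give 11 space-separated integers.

After op 1 (cut(6)): [3 9 0 7 2 8 6 4 1 5 10]
After op 2 (cut(6)): [6 4 1 5 10 3 9 0 7 2 8]
After op 3 (cut(6)): [9 0 7 2 8 6 4 1 5 10 3]
After op 4 (cut(6)): [4 1 5 10 3 9 0 7 2 8 6]
After op 5 (cut(6)): [0 7 2 8 6 4 1 5 10 3 9]
After op 6 (cut(6)): [1 5 10 3 9 0 7 2 8 6 4]
After op 7 (cut(6)): [7 2 8 6 4 1 5 10 3 9 0]

Answer: 7 2 8 6 4 1 5 10 3 9 0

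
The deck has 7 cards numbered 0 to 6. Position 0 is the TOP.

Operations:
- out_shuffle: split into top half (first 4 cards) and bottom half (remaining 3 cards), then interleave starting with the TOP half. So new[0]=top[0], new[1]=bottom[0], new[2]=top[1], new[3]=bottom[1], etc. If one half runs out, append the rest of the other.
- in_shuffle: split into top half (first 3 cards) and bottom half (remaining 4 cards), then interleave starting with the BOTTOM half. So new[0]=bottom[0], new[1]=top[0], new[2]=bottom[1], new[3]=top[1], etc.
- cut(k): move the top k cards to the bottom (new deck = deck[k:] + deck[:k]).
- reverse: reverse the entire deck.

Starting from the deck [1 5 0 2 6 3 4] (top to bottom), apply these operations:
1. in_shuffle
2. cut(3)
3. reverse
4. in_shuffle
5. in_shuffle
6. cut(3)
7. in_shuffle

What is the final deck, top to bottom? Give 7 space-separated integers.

After op 1 (in_shuffle): [2 1 6 5 3 0 4]
After op 2 (cut(3)): [5 3 0 4 2 1 6]
After op 3 (reverse): [6 1 2 4 0 3 5]
After op 4 (in_shuffle): [4 6 0 1 3 2 5]
After op 5 (in_shuffle): [1 4 3 6 2 0 5]
After op 6 (cut(3)): [6 2 0 5 1 4 3]
After op 7 (in_shuffle): [5 6 1 2 4 0 3]

Answer: 5 6 1 2 4 0 3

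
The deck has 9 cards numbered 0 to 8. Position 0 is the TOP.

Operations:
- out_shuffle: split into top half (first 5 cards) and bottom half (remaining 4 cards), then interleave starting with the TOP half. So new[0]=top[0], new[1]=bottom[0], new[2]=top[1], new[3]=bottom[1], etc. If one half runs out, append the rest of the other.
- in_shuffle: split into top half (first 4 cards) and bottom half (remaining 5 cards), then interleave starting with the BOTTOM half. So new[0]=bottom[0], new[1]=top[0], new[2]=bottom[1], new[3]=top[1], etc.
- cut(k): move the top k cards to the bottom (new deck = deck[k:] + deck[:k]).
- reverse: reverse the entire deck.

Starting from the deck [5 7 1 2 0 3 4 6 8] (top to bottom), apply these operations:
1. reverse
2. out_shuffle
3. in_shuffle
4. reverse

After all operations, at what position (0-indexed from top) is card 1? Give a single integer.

Answer: 1

Derivation:
After op 1 (reverse): [8 6 4 3 0 2 1 7 5]
After op 2 (out_shuffle): [8 2 6 1 4 7 3 5 0]
After op 3 (in_shuffle): [4 8 7 2 3 6 5 1 0]
After op 4 (reverse): [0 1 5 6 3 2 7 8 4]
Card 1 is at position 1.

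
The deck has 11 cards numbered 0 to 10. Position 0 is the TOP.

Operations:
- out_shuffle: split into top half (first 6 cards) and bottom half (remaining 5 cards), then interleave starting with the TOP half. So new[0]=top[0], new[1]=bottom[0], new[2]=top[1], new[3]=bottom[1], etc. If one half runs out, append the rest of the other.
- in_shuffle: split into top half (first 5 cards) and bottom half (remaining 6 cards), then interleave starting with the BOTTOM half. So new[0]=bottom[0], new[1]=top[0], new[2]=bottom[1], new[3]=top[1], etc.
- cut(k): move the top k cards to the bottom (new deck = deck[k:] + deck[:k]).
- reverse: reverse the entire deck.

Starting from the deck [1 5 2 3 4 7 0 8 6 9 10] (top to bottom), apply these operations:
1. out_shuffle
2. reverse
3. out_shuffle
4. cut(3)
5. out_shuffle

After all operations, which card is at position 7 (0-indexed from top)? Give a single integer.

After op 1 (out_shuffle): [1 0 5 8 2 6 3 9 4 10 7]
After op 2 (reverse): [7 10 4 9 3 6 2 8 5 0 1]
After op 3 (out_shuffle): [7 2 10 8 4 5 9 0 3 1 6]
After op 4 (cut(3)): [8 4 5 9 0 3 1 6 7 2 10]
After op 5 (out_shuffle): [8 1 4 6 5 7 9 2 0 10 3]
Position 7: card 2.

Answer: 2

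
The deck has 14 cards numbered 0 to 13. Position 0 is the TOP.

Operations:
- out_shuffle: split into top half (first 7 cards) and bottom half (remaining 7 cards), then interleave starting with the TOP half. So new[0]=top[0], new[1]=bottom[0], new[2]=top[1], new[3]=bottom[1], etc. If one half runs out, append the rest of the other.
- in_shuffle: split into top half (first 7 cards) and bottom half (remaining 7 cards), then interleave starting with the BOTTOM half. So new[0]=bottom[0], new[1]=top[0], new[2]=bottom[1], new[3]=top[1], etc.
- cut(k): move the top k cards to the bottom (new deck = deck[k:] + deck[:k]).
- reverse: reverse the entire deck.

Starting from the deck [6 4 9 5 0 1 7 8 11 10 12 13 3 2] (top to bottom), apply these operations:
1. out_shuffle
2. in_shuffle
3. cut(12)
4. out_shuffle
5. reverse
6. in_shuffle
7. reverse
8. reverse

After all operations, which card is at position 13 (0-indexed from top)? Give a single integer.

After op 1 (out_shuffle): [6 8 4 11 9 10 5 12 0 13 1 3 7 2]
After op 2 (in_shuffle): [12 6 0 8 13 4 1 11 3 9 7 10 2 5]
After op 3 (cut(12)): [2 5 12 6 0 8 13 4 1 11 3 9 7 10]
After op 4 (out_shuffle): [2 4 5 1 12 11 6 3 0 9 8 7 13 10]
After op 5 (reverse): [10 13 7 8 9 0 3 6 11 12 1 5 4 2]
After op 6 (in_shuffle): [6 10 11 13 12 7 1 8 5 9 4 0 2 3]
After op 7 (reverse): [3 2 0 4 9 5 8 1 7 12 13 11 10 6]
After op 8 (reverse): [6 10 11 13 12 7 1 8 5 9 4 0 2 3]
Position 13: card 3.

Answer: 3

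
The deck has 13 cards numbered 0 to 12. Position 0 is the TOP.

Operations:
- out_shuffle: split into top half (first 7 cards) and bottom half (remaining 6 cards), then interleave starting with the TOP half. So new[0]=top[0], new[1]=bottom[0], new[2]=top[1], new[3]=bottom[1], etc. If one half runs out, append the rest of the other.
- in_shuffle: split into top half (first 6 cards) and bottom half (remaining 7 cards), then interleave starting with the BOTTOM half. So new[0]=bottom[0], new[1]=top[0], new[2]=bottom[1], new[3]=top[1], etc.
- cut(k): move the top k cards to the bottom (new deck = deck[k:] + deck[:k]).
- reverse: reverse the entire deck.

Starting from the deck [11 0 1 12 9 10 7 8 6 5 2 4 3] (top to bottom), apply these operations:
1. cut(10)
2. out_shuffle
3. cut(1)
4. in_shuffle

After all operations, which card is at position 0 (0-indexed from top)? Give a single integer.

After op 1 (cut(10)): [2 4 3 11 0 1 12 9 10 7 8 6 5]
After op 2 (out_shuffle): [2 9 4 10 3 7 11 8 0 6 1 5 12]
After op 3 (cut(1)): [9 4 10 3 7 11 8 0 6 1 5 12 2]
After op 4 (in_shuffle): [8 9 0 4 6 10 1 3 5 7 12 11 2]
Position 0: card 8.

Answer: 8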